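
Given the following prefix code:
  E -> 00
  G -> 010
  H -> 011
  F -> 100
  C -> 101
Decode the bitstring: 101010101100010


Decoding step by step:
Bits 101 -> C
Bits 010 -> G
Bits 101 -> C
Bits 100 -> F
Bits 010 -> G


Decoded message: CGCFG


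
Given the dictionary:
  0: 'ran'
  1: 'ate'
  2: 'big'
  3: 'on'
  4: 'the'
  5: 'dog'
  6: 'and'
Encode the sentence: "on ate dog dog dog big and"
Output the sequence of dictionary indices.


Look up each word in the dictionary:
  'on' -> 3
  'ate' -> 1
  'dog' -> 5
  'dog' -> 5
  'dog' -> 5
  'big' -> 2
  'and' -> 6

Encoded: [3, 1, 5, 5, 5, 2, 6]


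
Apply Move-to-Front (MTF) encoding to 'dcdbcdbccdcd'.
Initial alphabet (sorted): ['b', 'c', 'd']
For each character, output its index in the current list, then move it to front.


MTF encoding:
'd': index 2 in ['b', 'c', 'd'] -> ['d', 'b', 'c']
'c': index 2 in ['d', 'b', 'c'] -> ['c', 'd', 'b']
'd': index 1 in ['c', 'd', 'b'] -> ['d', 'c', 'b']
'b': index 2 in ['d', 'c', 'b'] -> ['b', 'd', 'c']
'c': index 2 in ['b', 'd', 'c'] -> ['c', 'b', 'd']
'd': index 2 in ['c', 'b', 'd'] -> ['d', 'c', 'b']
'b': index 2 in ['d', 'c', 'b'] -> ['b', 'd', 'c']
'c': index 2 in ['b', 'd', 'c'] -> ['c', 'b', 'd']
'c': index 0 in ['c', 'b', 'd'] -> ['c', 'b', 'd']
'd': index 2 in ['c', 'b', 'd'] -> ['d', 'c', 'b']
'c': index 1 in ['d', 'c', 'b'] -> ['c', 'd', 'b']
'd': index 1 in ['c', 'd', 'b'] -> ['d', 'c', 'b']


Output: [2, 2, 1, 2, 2, 2, 2, 2, 0, 2, 1, 1]


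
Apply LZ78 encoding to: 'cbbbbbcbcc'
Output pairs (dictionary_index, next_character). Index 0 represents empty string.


LZ78 encoding steps:
Dictionary: {0: ''}
Step 1: w='' (idx 0), next='c' -> output (0, 'c'), add 'c' as idx 1
Step 2: w='' (idx 0), next='b' -> output (0, 'b'), add 'b' as idx 2
Step 3: w='b' (idx 2), next='b' -> output (2, 'b'), add 'bb' as idx 3
Step 4: w='bb' (idx 3), next='c' -> output (3, 'c'), add 'bbc' as idx 4
Step 5: w='b' (idx 2), next='c' -> output (2, 'c'), add 'bc' as idx 5
Step 6: w='c' (idx 1), end of input -> output (1, '')


Encoded: [(0, 'c'), (0, 'b'), (2, 'b'), (3, 'c'), (2, 'c'), (1, '')]


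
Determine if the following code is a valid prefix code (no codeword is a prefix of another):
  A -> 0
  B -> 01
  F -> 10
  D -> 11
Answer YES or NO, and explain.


Checking each pair (does one codeword prefix another?):
  A='0' vs B='01': prefix -- VIOLATION

NO -- this is NOT a valid prefix code. A (0) is a prefix of B (01).


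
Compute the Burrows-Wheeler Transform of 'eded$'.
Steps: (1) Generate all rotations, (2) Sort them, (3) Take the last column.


Rotations (sorted):
  0: $eded -> last char: d
  1: d$ede -> last char: e
  2: ded$e -> last char: e
  3: ed$ed -> last char: d
  4: eded$ -> last char: $


BWT = deed$


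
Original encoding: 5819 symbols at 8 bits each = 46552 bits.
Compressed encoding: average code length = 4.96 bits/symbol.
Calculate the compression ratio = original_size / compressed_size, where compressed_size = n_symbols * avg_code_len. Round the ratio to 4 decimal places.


original_size = n_symbols * orig_bits = 5819 * 8 = 46552 bits
compressed_size = n_symbols * avg_code_len = 5819 * 4.96 = 28862.24 bits
ratio = original_size / compressed_size = 46552 / 28862.24 = 1.6129

Compression ratio = 1.6129


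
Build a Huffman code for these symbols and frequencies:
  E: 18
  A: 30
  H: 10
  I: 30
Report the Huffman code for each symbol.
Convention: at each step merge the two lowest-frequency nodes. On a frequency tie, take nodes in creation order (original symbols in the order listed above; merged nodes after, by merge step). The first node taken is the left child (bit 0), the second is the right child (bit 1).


Huffman tree construction:
Step 1: Merge H(10) + E(18) = 28
Step 2: Merge (H+E)(28) + A(30) = 58
Step 3: Merge I(30) + ((H+E)+A)(58) = 88
Read each symbol's code off the tree from the root (left child = 0, right child = 1).

Codes:
  E: 101 (length 3)
  A: 11 (length 2)
  H: 100 (length 3)
  I: 0 (length 1)
Average code length: 174/88 = 1.9773 bits/symbol


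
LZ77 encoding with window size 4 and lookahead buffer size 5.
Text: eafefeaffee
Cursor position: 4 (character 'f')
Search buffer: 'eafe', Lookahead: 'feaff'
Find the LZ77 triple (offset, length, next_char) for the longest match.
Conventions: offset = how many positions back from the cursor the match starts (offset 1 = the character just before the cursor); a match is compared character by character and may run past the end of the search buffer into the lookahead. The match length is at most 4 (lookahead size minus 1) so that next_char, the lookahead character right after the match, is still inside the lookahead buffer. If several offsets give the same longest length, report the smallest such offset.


Try each offset into the search buffer:
  offset=1 (pos 3, char 'e'): match length 0
  offset=2 (pos 2, char 'f'): match length 2
  offset=3 (pos 1, char 'a'): match length 0
  offset=4 (pos 0, char 'e'): match length 0
Longest match has length 2 at offset 2.
next_char = character at position 4 + 2 = 6 -> 'a'

Best match: offset=2, length=2 (matching 'fe' starting at position 2)
LZ77 triple: (2, 2, 'a')


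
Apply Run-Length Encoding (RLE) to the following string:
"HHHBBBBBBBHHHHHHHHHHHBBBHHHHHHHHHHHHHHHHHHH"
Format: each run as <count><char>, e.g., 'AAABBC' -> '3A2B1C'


Scanning runs left to right:
  i=0: run of 'H' x 3 -> '3H'
  i=3: run of 'B' x 7 -> '7B'
  i=10: run of 'H' x 11 -> '11H'
  i=21: run of 'B' x 3 -> '3B'
  i=24: run of 'H' x 19 -> '19H'

RLE = 3H7B11H3B19H


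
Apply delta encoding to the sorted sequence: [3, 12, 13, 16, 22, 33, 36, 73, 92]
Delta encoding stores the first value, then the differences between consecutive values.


First value: 3
Deltas:
  12 - 3 = 9
  13 - 12 = 1
  16 - 13 = 3
  22 - 16 = 6
  33 - 22 = 11
  36 - 33 = 3
  73 - 36 = 37
  92 - 73 = 19


Delta encoded: [3, 9, 1, 3, 6, 11, 3, 37, 19]


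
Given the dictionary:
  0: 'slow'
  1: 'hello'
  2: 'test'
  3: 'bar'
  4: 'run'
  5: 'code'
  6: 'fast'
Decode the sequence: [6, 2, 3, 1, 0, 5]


Look up each index in the dictionary:
  6 -> 'fast'
  2 -> 'test'
  3 -> 'bar'
  1 -> 'hello'
  0 -> 'slow'
  5 -> 'code'

Decoded: "fast test bar hello slow code"


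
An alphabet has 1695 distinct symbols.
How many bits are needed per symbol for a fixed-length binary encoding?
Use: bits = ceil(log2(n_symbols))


log2(1695) = 10.7271
Bracket: 2^10 = 1024 < 1695 <= 2^11 = 2048
So ceil(log2(1695)) = 11

bits = ceil(log2(1695)) = ceil(10.7271) = 11 bits


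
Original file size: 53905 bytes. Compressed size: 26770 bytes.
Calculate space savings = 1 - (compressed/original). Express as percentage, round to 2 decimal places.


ratio = compressed/original = 26770/53905 = 0.496614
savings = 1 - ratio = 1 - 0.496614 = 0.503386
as a percentage: 0.503386 * 100 = 50.34%

Space savings = 1 - 26770/53905 = 50.34%


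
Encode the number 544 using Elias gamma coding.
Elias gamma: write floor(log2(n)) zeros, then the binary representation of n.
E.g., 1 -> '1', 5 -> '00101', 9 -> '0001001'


num_bits = floor(log2(544)) + 1 = 10
leading_zeros = num_bits - 1 = 9
binary(544) = 1000100000

Elias gamma(544) = '000000000' + '1000100000' = 0000000001000100000 (19 bits)


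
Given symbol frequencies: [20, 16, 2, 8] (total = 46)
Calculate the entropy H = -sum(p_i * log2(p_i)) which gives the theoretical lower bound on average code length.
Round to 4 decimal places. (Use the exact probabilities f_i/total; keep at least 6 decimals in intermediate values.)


Per-symbol terms -p_i * log2(p_i) with p_i = f_i/46:
  p = 20/46 = 0.434783: log2(p) = -1.201634, -p*log2(p) = 0.522450
  p = 16/46 = 0.347826: log2(p) = -1.523562, -p*log2(p) = 0.529935
  p = 2/46 = 0.043478: log2(p) = -4.523562, -p*log2(p) = 0.196677
  p = 8/46 = 0.173913: log2(p) = -2.523562, -p*log2(p) = 0.438880
H = 0.522450 + 0.529935 + 0.196677 + 0.438880 = 1.687942

H = 1.6879 bits/symbol


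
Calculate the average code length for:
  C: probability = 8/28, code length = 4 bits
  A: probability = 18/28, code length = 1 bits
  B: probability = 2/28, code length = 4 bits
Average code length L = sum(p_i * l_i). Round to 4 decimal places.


Weighted contributions p_i * l_i:
  C: (8/28) * 4 = 32/28
  A: (18/28) * 1 = 18/28
  B: (2/28) * 4 = 8/28
Sum = (32 + 18 + 8)/28 = 58/28

L = 58/28 = 2.0714 bits/symbol


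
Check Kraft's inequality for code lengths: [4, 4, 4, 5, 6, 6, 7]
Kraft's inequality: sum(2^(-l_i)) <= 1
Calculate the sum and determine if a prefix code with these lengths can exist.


Sum = 2^(-4) + 2^(-4) + 2^(-4) + 2^(-5) + 2^(-6) + 2^(-6) + 2^(-7)
    = 0.0625 + 0.0625 + 0.0625 + 0.03125 + 0.015625 + 0.015625 + 0.0078125
    = 33/128 = 0.2578125
Since 0.2578125 <= 1, Kraft's inequality IS satisfied.
A prefix code with these lengths CAN exist.

Kraft sum = 0.2578125. Satisfied.


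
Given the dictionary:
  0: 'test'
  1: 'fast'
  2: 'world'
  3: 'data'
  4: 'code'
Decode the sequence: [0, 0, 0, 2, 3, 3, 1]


Look up each index in the dictionary:
  0 -> 'test'
  0 -> 'test'
  0 -> 'test'
  2 -> 'world'
  3 -> 'data'
  3 -> 'data'
  1 -> 'fast'

Decoded: "test test test world data data fast"


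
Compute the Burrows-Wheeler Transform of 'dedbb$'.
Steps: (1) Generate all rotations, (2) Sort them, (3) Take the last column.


Rotations (sorted):
  0: $dedbb -> last char: b
  1: b$dedb -> last char: b
  2: bb$ded -> last char: d
  3: dbb$de -> last char: e
  4: dedbb$ -> last char: $
  5: edbb$d -> last char: d


BWT = bbde$d


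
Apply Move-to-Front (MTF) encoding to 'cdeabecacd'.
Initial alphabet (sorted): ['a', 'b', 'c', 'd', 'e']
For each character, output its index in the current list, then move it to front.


MTF encoding:
'c': index 2 in ['a', 'b', 'c', 'd', 'e'] -> ['c', 'a', 'b', 'd', 'e']
'd': index 3 in ['c', 'a', 'b', 'd', 'e'] -> ['d', 'c', 'a', 'b', 'e']
'e': index 4 in ['d', 'c', 'a', 'b', 'e'] -> ['e', 'd', 'c', 'a', 'b']
'a': index 3 in ['e', 'd', 'c', 'a', 'b'] -> ['a', 'e', 'd', 'c', 'b']
'b': index 4 in ['a', 'e', 'd', 'c', 'b'] -> ['b', 'a', 'e', 'd', 'c']
'e': index 2 in ['b', 'a', 'e', 'd', 'c'] -> ['e', 'b', 'a', 'd', 'c']
'c': index 4 in ['e', 'b', 'a', 'd', 'c'] -> ['c', 'e', 'b', 'a', 'd']
'a': index 3 in ['c', 'e', 'b', 'a', 'd'] -> ['a', 'c', 'e', 'b', 'd']
'c': index 1 in ['a', 'c', 'e', 'b', 'd'] -> ['c', 'a', 'e', 'b', 'd']
'd': index 4 in ['c', 'a', 'e', 'b', 'd'] -> ['d', 'c', 'a', 'e', 'b']


Output: [2, 3, 4, 3, 4, 2, 4, 3, 1, 4]


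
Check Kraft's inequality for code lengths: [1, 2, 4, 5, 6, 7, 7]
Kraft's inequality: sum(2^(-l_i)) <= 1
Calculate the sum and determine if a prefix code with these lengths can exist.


Sum = 2^(-1) + 2^(-2) + 2^(-4) + 2^(-5) + 2^(-6) + 2^(-7) + 2^(-7)
    = 0.5 + 0.25 + 0.0625 + 0.03125 + 0.015625 + 0.0078125 + 0.0078125
    = 112/128 = 0.875
Since 0.875 <= 1, Kraft's inequality IS satisfied.
A prefix code with these lengths CAN exist.

Kraft sum = 0.875. Satisfied.


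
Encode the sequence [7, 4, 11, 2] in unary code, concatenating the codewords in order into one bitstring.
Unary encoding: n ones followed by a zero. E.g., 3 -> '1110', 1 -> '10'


Encode each number as n ones followed by a terminating 0:
  7 -> 11111110 (8 bits)
  4 -> 11110 (5 bits)
  11 -> 111111111110 (12 bits)
  2 -> 110 (3 bits)
Total length = 8 + 5 + 12 + 3 = 28 bits.

Unary([7, 4, 11, 2]) = 1111111011110111111111110110 (28 bits)


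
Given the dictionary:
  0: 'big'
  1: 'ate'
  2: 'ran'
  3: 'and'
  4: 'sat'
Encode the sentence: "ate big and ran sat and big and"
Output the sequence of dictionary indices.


Look up each word in the dictionary:
  'ate' -> 1
  'big' -> 0
  'and' -> 3
  'ran' -> 2
  'sat' -> 4
  'and' -> 3
  'big' -> 0
  'and' -> 3

Encoded: [1, 0, 3, 2, 4, 3, 0, 3]


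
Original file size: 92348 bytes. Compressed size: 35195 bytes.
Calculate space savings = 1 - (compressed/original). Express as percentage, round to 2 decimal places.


ratio = compressed/original = 35195/92348 = 0.381113
savings = 1 - ratio = 1 - 0.381113 = 0.618887
as a percentage: 0.618887 * 100 = 61.89%

Space savings = 1 - 35195/92348 = 61.89%


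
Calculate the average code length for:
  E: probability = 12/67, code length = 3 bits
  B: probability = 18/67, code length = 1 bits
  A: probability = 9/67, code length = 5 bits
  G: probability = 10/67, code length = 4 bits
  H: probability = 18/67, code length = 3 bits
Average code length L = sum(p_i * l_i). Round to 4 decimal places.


Weighted contributions p_i * l_i:
  E: (12/67) * 3 = 36/67
  B: (18/67) * 1 = 18/67
  A: (9/67) * 5 = 45/67
  G: (10/67) * 4 = 40/67
  H: (18/67) * 3 = 54/67
Sum = (36 + 18 + 45 + 40 + 54)/67 = 193/67

L = 193/67 = 2.8806 bits/symbol


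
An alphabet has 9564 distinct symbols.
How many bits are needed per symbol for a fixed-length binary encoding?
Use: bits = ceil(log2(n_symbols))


log2(9564) = 13.2234
Bracket: 2^13 = 8192 < 9564 <= 2^14 = 16384
So ceil(log2(9564)) = 14

bits = ceil(log2(9564)) = ceil(13.2234) = 14 bits


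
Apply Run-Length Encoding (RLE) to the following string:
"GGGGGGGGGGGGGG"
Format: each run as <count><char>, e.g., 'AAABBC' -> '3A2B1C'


Scanning runs left to right:
  i=0: run of 'G' x 14 -> '14G'

RLE = 14G


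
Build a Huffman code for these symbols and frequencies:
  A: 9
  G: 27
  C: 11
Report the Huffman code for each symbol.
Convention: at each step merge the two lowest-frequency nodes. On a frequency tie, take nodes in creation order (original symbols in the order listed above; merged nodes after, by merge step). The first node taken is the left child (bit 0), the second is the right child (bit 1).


Huffman tree construction:
Step 1: Merge A(9) + C(11) = 20
Step 2: Merge (A+C)(20) + G(27) = 47
Read each symbol's code off the tree from the root (left child = 0, right child = 1).

Codes:
  A: 00 (length 2)
  G: 1 (length 1)
  C: 01 (length 2)
Average code length: 67/47 = 1.4255 bits/symbol


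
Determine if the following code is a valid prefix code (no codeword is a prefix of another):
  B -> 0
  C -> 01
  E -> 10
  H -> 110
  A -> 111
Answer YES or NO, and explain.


Checking each pair (does one codeword prefix another?):
  B='0' vs C='01': prefix -- VIOLATION

NO -- this is NOT a valid prefix code. B (0) is a prefix of C (01).


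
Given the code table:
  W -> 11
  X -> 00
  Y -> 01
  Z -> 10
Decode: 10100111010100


Decoding:
10 -> Z
10 -> Z
01 -> Y
11 -> W
01 -> Y
01 -> Y
00 -> X


Result: ZZYWYYX


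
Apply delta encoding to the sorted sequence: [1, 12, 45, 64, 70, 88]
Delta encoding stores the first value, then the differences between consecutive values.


First value: 1
Deltas:
  12 - 1 = 11
  45 - 12 = 33
  64 - 45 = 19
  70 - 64 = 6
  88 - 70 = 18


Delta encoded: [1, 11, 33, 19, 6, 18]


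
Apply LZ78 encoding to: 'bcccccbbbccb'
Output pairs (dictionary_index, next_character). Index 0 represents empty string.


LZ78 encoding steps:
Dictionary: {0: ''}
Step 1: w='' (idx 0), next='b' -> output (0, 'b'), add 'b' as idx 1
Step 2: w='' (idx 0), next='c' -> output (0, 'c'), add 'c' as idx 2
Step 3: w='c' (idx 2), next='c' -> output (2, 'c'), add 'cc' as idx 3
Step 4: w='cc' (idx 3), next='b' -> output (3, 'b'), add 'ccb' as idx 4
Step 5: w='b' (idx 1), next='b' -> output (1, 'b'), add 'bb' as idx 5
Step 6: w='ccb' (idx 4), end of input -> output (4, '')


Encoded: [(0, 'b'), (0, 'c'), (2, 'c'), (3, 'b'), (1, 'b'), (4, '')]


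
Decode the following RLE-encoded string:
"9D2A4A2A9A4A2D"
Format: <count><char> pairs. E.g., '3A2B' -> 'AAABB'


Expanding each <count><char> pair:
  9D -> 'DDDDDDDDD'
  2A -> 'AA'
  4A -> 'AAAA'
  2A -> 'AA'
  9A -> 'AAAAAAAAA'
  4A -> 'AAAA'
  2D -> 'DD'

Decoded = DDDDDDDDDAAAAAAAAAAAAAAAAAAAAADD


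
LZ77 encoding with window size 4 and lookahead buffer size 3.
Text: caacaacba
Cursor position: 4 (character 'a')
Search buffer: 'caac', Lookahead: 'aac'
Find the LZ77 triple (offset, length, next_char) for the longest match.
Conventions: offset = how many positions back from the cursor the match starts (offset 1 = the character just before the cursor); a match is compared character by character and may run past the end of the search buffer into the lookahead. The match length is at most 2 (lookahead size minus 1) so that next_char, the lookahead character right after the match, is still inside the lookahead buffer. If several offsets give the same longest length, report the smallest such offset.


Try each offset into the search buffer:
  offset=1 (pos 3, char 'c'): match length 0
  offset=2 (pos 2, char 'a'): match length 1
  offset=3 (pos 1, char 'a'): match length 2
  offset=4 (pos 0, char 'c'): match length 0
Longest match has length 2 at offset 3.
next_char = character at position 4 + 2 = 6 -> 'c'

Best match: offset=3, length=2 (matching 'aa' starting at position 1)
LZ77 triple: (3, 2, 'c')


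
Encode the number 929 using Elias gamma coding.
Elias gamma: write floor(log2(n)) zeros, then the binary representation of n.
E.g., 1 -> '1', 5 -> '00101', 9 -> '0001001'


num_bits = floor(log2(929)) + 1 = 10
leading_zeros = num_bits - 1 = 9
binary(929) = 1110100001

Elias gamma(929) = '000000000' + '1110100001' = 0000000001110100001 (19 bits)


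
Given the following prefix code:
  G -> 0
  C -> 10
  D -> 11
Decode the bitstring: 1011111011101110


Decoding step by step:
Bits 10 -> C
Bits 11 -> D
Bits 11 -> D
Bits 10 -> C
Bits 11 -> D
Bits 10 -> C
Bits 11 -> D
Bits 10 -> C


Decoded message: CDDCDCDC


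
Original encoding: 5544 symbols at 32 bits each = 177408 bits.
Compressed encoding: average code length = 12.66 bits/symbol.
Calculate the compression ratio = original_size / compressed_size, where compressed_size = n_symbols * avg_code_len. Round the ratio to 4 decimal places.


original_size = n_symbols * orig_bits = 5544 * 32 = 177408 bits
compressed_size = n_symbols * avg_code_len = 5544 * 12.66 = 70187.04 bits
ratio = original_size / compressed_size = 177408 / 70187.04 = 2.5276

Compression ratio = 2.5276


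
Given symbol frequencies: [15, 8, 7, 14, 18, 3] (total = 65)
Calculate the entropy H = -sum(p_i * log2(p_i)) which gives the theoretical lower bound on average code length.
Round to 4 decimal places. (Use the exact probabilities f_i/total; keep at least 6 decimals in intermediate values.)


Per-symbol terms -p_i * log2(p_i) with p_i = f_i/65:
  p = 15/65 = 0.230769: log2(p) = -2.115477, -p*log2(p) = 0.488187
  p = 8/65 = 0.123077: log2(p) = -3.022368, -p*log2(p) = 0.371984
  p = 7/65 = 0.107692: log2(p) = -3.215013, -p*log2(p) = 0.346232
  p = 14/65 = 0.215385: log2(p) = -2.215013, -p*log2(p) = 0.477080
  p = 18/65 = 0.276923: log2(p) = -1.852443, -p*log2(p) = 0.512984
  p = 3/65 = 0.046154: log2(p) = -4.437405, -p*log2(p) = 0.204803
H = 0.488187 + 0.371984 + 0.346232 + 0.477080 + 0.512984 + 0.204803 = 2.401270

H = 2.4013 bits/symbol


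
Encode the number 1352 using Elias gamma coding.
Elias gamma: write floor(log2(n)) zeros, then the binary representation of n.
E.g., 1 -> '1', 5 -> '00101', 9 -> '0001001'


num_bits = floor(log2(1352)) + 1 = 11
leading_zeros = num_bits - 1 = 10
binary(1352) = 10101001000

Elias gamma(1352) = '0000000000' + '10101001000' = 000000000010101001000 (21 bits)


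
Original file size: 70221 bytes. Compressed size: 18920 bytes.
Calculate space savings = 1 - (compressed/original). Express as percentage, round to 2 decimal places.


ratio = compressed/original = 18920/70221 = 0.269435
savings = 1 - ratio = 1 - 0.269435 = 0.730565
as a percentage: 0.730565 * 100 = 73.06%

Space savings = 1 - 18920/70221 = 73.06%


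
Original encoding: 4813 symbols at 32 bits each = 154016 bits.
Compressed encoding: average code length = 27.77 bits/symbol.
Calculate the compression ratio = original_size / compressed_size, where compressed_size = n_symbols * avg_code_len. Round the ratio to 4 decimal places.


original_size = n_symbols * orig_bits = 4813 * 32 = 154016 bits
compressed_size = n_symbols * avg_code_len = 4813 * 27.77 = 133657.01 bits
ratio = original_size / compressed_size = 154016 / 133657.01 = 1.1523

Compression ratio = 1.1523


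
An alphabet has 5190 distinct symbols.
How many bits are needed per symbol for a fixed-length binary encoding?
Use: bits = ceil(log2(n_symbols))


log2(5190) = 12.3415
Bracket: 2^12 = 4096 < 5190 <= 2^13 = 8192
So ceil(log2(5190)) = 13

bits = ceil(log2(5190)) = ceil(12.3415) = 13 bits


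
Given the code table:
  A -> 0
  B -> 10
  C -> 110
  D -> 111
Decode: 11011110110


Decoding:
110 -> C
111 -> D
10 -> B
110 -> C


Result: CDBC


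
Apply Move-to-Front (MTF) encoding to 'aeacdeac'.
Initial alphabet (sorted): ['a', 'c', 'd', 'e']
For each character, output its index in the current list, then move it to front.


MTF encoding:
'a': index 0 in ['a', 'c', 'd', 'e'] -> ['a', 'c', 'd', 'e']
'e': index 3 in ['a', 'c', 'd', 'e'] -> ['e', 'a', 'c', 'd']
'a': index 1 in ['e', 'a', 'c', 'd'] -> ['a', 'e', 'c', 'd']
'c': index 2 in ['a', 'e', 'c', 'd'] -> ['c', 'a', 'e', 'd']
'd': index 3 in ['c', 'a', 'e', 'd'] -> ['d', 'c', 'a', 'e']
'e': index 3 in ['d', 'c', 'a', 'e'] -> ['e', 'd', 'c', 'a']
'a': index 3 in ['e', 'd', 'c', 'a'] -> ['a', 'e', 'd', 'c']
'c': index 3 in ['a', 'e', 'd', 'c'] -> ['c', 'a', 'e', 'd']


Output: [0, 3, 1, 2, 3, 3, 3, 3]


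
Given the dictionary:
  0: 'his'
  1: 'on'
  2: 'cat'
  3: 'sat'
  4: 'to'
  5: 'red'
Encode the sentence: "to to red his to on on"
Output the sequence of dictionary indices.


Look up each word in the dictionary:
  'to' -> 4
  'to' -> 4
  'red' -> 5
  'his' -> 0
  'to' -> 4
  'on' -> 1
  'on' -> 1

Encoded: [4, 4, 5, 0, 4, 1, 1]


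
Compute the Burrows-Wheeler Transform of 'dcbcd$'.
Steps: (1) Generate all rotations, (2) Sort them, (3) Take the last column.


Rotations (sorted):
  0: $dcbcd -> last char: d
  1: bcd$dc -> last char: c
  2: cbcd$d -> last char: d
  3: cd$dcb -> last char: b
  4: d$dcbc -> last char: c
  5: dcbcd$ -> last char: $


BWT = dcdbc$


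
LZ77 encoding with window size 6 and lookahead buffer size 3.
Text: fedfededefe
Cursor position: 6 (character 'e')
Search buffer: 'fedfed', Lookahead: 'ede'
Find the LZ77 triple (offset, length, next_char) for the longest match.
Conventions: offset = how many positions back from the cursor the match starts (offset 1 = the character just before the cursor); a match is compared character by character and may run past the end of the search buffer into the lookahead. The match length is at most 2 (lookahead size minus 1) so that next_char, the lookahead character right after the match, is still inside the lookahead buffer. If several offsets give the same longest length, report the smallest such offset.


Try each offset into the search buffer:
  offset=1 (pos 5, char 'd'): match length 0
  offset=2 (pos 4, char 'e'): match length 2
  offset=3 (pos 3, char 'f'): match length 0
  offset=4 (pos 2, char 'd'): match length 0
  offset=5 (pos 1, char 'e'): match length 2
  offset=6 (pos 0, char 'f'): match length 0
Longest match has length 2, found at offsets 2, 5; take the smallest, offset 2.
next_char = character at position 6 + 2 = 8 -> 'e'

Best match: offset=2, length=2 (matching 'ed' starting at position 4)
LZ77 triple: (2, 2, 'e')


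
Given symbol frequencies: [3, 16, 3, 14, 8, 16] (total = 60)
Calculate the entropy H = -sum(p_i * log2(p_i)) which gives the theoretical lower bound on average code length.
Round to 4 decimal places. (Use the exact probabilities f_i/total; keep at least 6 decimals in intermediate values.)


Per-symbol terms -p_i * log2(p_i) with p_i = f_i/60:
  p = 3/60 = 0.050000: log2(p) = -4.321928, -p*log2(p) = 0.216096
  p = 16/60 = 0.266667: log2(p) = -1.906891, -p*log2(p) = 0.508504
  p = 3/60 = 0.050000: log2(p) = -4.321928, -p*log2(p) = 0.216096
  p = 14/60 = 0.233333: log2(p) = -2.099536, -p*log2(p) = 0.489892
  p = 8/60 = 0.133333: log2(p) = -2.906891, -p*log2(p) = 0.387585
  p = 16/60 = 0.266667: log2(p) = -1.906891, -p*log2(p) = 0.508504
H = 0.216096 + 0.508504 + 0.216096 + 0.489892 + 0.387585 + 0.508504 = 2.326677

H = 2.3267 bits/symbol


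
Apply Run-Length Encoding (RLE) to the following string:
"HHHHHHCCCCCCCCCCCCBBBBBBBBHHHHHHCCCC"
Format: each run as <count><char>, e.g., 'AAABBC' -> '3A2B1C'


Scanning runs left to right:
  i=0: run of 'H' x 6 -> '6H'
  i=6: run of 'C' x 12 -> '12C'
  i=18: run of 'B' x 8 -> '8B'
  i=26: run of 'H' x 6 -> '6H'
  i=32: run of 'C' x 4 -> '4C'

RLE = 6H12C8B6H4C


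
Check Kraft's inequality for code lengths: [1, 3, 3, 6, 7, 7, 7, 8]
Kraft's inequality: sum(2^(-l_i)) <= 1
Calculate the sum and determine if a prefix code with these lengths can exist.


Sum = 2^(-1) + 2^(-3) + 2^(-3) + 2^(-6) + 2^(-7) + 2^(-7) + 2^(-7) + 2^(-8)
    = 0.5 + 0.125 + 0.125 + 0.015625 + 0.0078125 + 0.0078125 + 0.0078125 + 0.00390625
    = 203/256 = 0.79296875
Since 0.79296875 <= 1, Kraft's inequality IS satisfied.
A prefix code with these lengths CAN exist.

Kraft sum = 0.79296875. Satisfied.


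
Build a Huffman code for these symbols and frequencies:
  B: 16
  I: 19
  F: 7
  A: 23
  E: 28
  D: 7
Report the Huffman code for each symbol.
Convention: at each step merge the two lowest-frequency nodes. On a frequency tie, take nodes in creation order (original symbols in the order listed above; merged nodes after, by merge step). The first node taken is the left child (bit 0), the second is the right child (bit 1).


Huffman tree construction:
Step 1: Merge F(7) + D(7) = 14
Step 2: Merge (F+D)(14) + B(16) = 30
Step 3: Merge I(19) + A(23) = 42
Step 4: Merge E(28) + ((F+D)+B)(30) = 58
Step 5: Merge (I+A)(42) + (E+((F+D)+B))(58) = 100
Read each symbol's code off the tree from the root (left child = 0, right child = 1).

Codes:
  B: 111 (length 3)
  I: 00 (length 2)
  F: 1100 (length 4)
  A: 01 (length 2)
  E: 10 (length 2)
  D: 1101 (length 4)
Average code length: 244/100 = 2.4400 bits/symbol


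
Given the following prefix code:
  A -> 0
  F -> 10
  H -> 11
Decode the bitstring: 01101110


Decoding step by step:
Bits 0 -> A
Bits 11 -> H
Bits 0 -> A
Bits 11 -> H
Bits 10 -> F


Decoded message: AHAHF


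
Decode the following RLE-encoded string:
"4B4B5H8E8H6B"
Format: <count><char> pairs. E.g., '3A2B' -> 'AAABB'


Expanding each <count><char> pair:
  4B -> 'BBBB'
  4B -> 'BBBB'
  5H -> 'HHHHH'
  8E -> 'EEEEEEEE'
  8H -> 'HHHHHHHH'
  6B -> 'BBBBBB'

Decoded = BBBBBBBBHHHHHEEEEEEEEHHHHHHHHBBBBBB


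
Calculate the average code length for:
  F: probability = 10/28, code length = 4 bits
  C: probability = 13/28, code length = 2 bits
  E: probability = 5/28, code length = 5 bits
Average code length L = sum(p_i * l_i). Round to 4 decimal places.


Weighted contributions p_i * l_i:
  F: (10/28) * 4 = 40/28
  C: (13/28) * 2 = 26/28
  E: (5/28) * 5 = 25/28
Sum = (40 + 26 + 25)/28 = 91/28

L = 91/28 = 3.2500 bits/symbol


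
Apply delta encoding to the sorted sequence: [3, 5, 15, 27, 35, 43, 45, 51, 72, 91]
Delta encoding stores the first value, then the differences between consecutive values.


First value: 3
Deltas:
  5 - 3 = 2
  15 - 5 = 10
  27 - 15 = 12
  35 - 27 = 8
  43 - 35 = 8
  45 - 43 = 2
  51 - 45 = 6
  72 - 51 = 21
  91 - 72 = 19


Delta encoded: [3, 2, 10, 12, 8, 8, 2, 6, 21, 19]


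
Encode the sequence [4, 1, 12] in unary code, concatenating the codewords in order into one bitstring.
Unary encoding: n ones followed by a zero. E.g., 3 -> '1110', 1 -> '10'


Encode each number as n ones followed by a terminating 0:
  4 -> 11110 (5 bits)
  1 -> 10 (2 bits)
  12 -> 1111111111110 (13 bits)
Total length = 5 + 2 + 13 = 20 bits.

Unary([4, 1, 12]) = 11110101111111111110 (20 bits)


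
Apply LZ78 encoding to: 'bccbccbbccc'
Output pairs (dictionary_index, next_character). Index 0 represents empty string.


LZ78 encoding steps:
Dictionary: {0: ''}
Step 1: w='' (idx 0), next='b' -> output (0, 'b'), add 'b' as idx 1
Step 2: w='' (idx 0), next='c' -> output (0, 'c'), add 'c' as idx 2
Step 3: w='c' (idx 2), next='b' -> output (2, 'b'), add 'cb' as idx 3
Step 4: w='c' (idx 2), next='c' -> output (2, 'c'), add 'cc' as idx 4
Step 5: w='b' (idx 1), next='b' -> output (1, 'b'), add 'bb' as idx 5
Step 6: w='cc' (idx 4), next='c' -> output (4, 'c'), add 'ccc' as idx 6


Encoded: [(0, 'b'), (0, 'c'), (2, 'b'), (2, 'c'), (1, 'b'), (4, 'c')]


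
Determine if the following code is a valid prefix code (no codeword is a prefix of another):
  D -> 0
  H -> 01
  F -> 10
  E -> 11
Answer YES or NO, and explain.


Checking each pair (does one codeword prefix another?):
  D='0' vs H='01': prefix -- VIOLATION

NO -- this is NOT a valid prefix code. D (0) is a prefix of H (01).


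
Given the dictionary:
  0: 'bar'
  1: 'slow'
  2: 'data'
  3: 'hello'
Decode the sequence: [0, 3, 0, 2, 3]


Look up each index in the dictionary:
  0 -> 'bar'
  3 -> 'hello'
  0 -> 'bar'
  2 -> 'data'
  3 -> 'hello'

Decoded: "bar hello bar data hello"


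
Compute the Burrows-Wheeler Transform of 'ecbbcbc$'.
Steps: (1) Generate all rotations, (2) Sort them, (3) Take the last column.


Rotations (sorted):
  0: $ecbbcbc -> last char: c
  1: bbcbc$ec -> last char: c
  2: bc$ecbbc -> last char: c
  3: bcbc$ecb -> last char: b
  4: c$ecbbcb -> last char: b
  5: cbbcbc$e -> last char: e
  6: cbc$ecbb -> last char: b
  7: ecbbcbc$ -> last char: $


BWT = cccbbeb$


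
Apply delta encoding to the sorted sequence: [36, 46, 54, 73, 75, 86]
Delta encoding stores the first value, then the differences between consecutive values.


First value: 36
Deltas:
  46 - 36 = 10
  54 - 46 = 8
  73 - 54 = 19
  75 - 73 = 2
  86 - 75 = 11


Delta encoded: [36, 10, 8, 19, 2, 11]


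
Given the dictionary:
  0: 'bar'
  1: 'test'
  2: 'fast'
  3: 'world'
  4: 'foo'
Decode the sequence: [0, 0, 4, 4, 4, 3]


Look up each index in the dictionary:
  0 -> 'bar'
  0 -> 'bar'
  4 -> 'foo'
  4 -> 'foo'
  4 -> 'foo'
  3 -> 'world'

Decoded: "bar bar foo foo foo world"


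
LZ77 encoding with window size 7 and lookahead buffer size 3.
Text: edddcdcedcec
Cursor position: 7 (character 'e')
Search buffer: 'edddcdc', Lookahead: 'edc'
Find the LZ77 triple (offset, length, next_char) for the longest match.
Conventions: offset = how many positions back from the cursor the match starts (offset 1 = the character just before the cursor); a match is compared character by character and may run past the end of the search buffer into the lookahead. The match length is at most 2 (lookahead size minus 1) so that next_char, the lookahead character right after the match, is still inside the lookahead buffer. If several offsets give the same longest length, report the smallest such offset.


Try each offset into the search buffer:
  offset=1 (pos 6, char 'c'): match length 0
  offset=2 (pos 5, char 'd'): match length 0
  offset=3 (pos 4, char 'c'): match length 0
  offset=4 (pos 3, char 'd'): match length 0
  offset=5 (pos 2, char 'd'): match length 0
  offset=6 (pos 1, char 'd'): match length 0
  offset=7 (pos 0, char 'e'): match length 2
Longest match has length 2 at offset 7.
next_char = character at position 7 + 2 = 9 -> 'c'

Best match: offset=7, length=2 (matching 'ed' starting at position 0)
LZ77 triple: (7, 2, 'c')


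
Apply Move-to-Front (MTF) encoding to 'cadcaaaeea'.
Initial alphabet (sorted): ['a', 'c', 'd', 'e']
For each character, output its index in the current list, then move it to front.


MTF encoding:
'c': index 1 in ['a', 'c', 'd', 'e'] -> ['c', 'a', 'd', 'e']
'a': index 1 in ['c', 'a', 'd', 'e'] -> ['a', 'c', 'd', 'e']
'd': index 2 in ['a', 'c', 'd', 'e'] -> ['d', 'a', 'c', 'e']
'c': index 2 in ['d', 'a', 'c', 'e'] -> ['c', 'd', 'a', 'e']
'a': index 2 in ['c', 'd', 'a', 'e'] -> ['a', 'c', 'd', 'e']
'a': index 0 in ['a', 'c', 'd', 'e'] -> ['a', 'c', 'd', 'e']
'a': index 0 in ['a', 'c', 'd', 'e'] -> ['a', 'c', 'd', 'e']
'e': index 3 in ['a', 'c', 'd', 'e'] -> ['e', 'a', 'c', 'd']
'e': index 0 in ['e', 'a', 'c', 'd'] -> ['e', 'a', 'c', 'd']
'a': index 1 in ['e', 'a', 'c', 'd'] -> ['a', 'e', 'c', 'd']


Output: [1, 1, 2, 2, 2, 0, 0, 3, 0, 1]


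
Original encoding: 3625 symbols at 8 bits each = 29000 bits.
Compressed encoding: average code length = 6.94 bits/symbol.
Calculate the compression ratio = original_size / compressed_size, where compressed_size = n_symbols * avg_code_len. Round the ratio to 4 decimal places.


original_size = n_symbols * orig_bits = 3625 * 8 = 29000 bits
compressed_size = n_symbols * avg_code_len = 3625 * 6.94 = 25157.5 bits
ratio = original_size / compressed_size = 29000 / 25157.5 = 1.1527

Compression ratio = 1.1527


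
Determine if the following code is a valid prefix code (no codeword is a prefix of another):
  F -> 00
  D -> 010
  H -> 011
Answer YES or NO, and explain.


Checking each pair (does one codeword prefix another?):
  F='00' vs D='010': no prefix
  F='00' vs H='011': no prefix
  D='010' vs F='00': no prefix
  D='010' vs H='011': no prefix
  H='011' vs F='00': no prefix
  H='011' vs D='010': no prefix
No violation found over all pairs.

YES -- this is a valid prefix code. No codeword is a prefix of any other codeword.


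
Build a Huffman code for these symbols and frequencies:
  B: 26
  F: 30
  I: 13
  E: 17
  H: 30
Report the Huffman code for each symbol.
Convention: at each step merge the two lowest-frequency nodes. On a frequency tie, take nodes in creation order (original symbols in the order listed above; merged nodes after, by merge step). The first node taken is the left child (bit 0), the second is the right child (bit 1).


Huffman tree construction:
Step 1: Merge I(13) + E(17) = 30
Step 2: Merge B(26) + F(30) = 56
Step 3: Merge H(30) + (I+E)(30) = 60
Step 4: Merge (B+F)(56) + (H+(I+E))(60) = 116
Read each symbol's code off the tree from the root (left child = 0, right child = 1).

Codes:
  B: 00 (length 2)
  F: 01 (length 2)
  I: 110 (length 3)
  E: 111 (length 3)
  H: 10 (length 2)
Average code length: 262/116 = 2.2586 bits/symbol


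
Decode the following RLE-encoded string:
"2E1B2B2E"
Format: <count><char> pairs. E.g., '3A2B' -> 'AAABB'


Expanding each <count><char> pair:
  2E -> 'EE'
  1B -> 'B'
  2B -> 'BB'
  2E -> 'EE'

Decoded = EEBBBEE


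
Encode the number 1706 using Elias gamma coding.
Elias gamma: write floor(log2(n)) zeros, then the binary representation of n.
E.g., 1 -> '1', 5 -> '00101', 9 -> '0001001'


num_bits = floor(log2(1706)) + 1 = 11
leading_zeros = num_bits - 1 = 10
binary(1706) = 11010101010

Elias gamma(1706) = '0000000000' + '11010101010' = 000000000011010101010 (21 bits)


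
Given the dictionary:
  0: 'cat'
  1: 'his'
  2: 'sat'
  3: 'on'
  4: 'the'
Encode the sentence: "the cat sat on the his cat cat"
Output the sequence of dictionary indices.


Look up each word in the dictionary:
  'the' -> 4
  'cat' -> 0
  'sat' -> 2
  'on' -> 3
  'the' -> 4
  'his' -> 1
  'cat' -> 0
  'cat' -> 0

Encoded: [4, 0, 2, 3, 4, 1, 0, 0]


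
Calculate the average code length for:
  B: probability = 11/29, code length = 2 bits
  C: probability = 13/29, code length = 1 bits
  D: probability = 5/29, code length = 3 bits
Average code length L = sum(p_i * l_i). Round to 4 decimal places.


Weighted contributions p_i * l_i:
  B: (11/29) * 2 = 22/29
  C: (13/29) * 1 = 13/29
  D: (5/29) * 3 = 15/29
Sum = (22 + 13 + 15)/29 = 50/29

L = 50/29 = 1.7241 bits/symbol


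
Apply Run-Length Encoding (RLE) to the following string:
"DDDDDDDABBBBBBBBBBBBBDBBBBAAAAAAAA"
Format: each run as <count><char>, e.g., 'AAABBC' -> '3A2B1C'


Scanning runs left to right:
  i=0: run of 'D' x 7 -> '7D'
  i=7: run of 'A' x 1 -> '1A'
  i=8: run of 'B' x 13 -> '13B'
  i=21: run of 'D' x 1 -> '1D'
  i=22: run of 'B' x 4 -> '4B'
  i=26: run of 'A' x 8 -> '8A'

RLE = 7D1A13B1D4B8A


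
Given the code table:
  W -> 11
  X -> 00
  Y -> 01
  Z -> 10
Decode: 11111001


Decoding:
11 -> W
11 -> W
10 -> Z
01 -> Y


Result: WWZY


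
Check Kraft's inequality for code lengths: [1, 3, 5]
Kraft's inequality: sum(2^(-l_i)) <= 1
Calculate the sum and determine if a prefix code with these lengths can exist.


Sum = 2^(-1) + 2^(-3) + 2^(-5)
    = 0.5 + 0.125 + 0.03125
    = 21/32 = 0.65625
Since 0.65625 <= 1, Kraft's inequality IS satisfied.
A prefix code with these lengths CAN exist.

Kraft sum = 0.65625. Satisfied.


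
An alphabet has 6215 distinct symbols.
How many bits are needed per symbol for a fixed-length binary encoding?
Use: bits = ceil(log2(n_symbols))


log2(6215) = 12.6015
Bracket: 2^12 = 4096 < 6215 <= 2^13 = 8192
So ceil(log2(6215)) = 13

bits = ceil(log2(6215)) = ceil(12.6015) = 13 bits


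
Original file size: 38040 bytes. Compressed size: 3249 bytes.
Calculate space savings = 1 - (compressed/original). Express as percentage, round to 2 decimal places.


ratio = compressed/original = 3249/38040 = 0.08541
savings = 1 - ratio = 1 - 0.08541 = 0.91459
as a percentage: 0.91459 * 100 = 91.46%

Space savings = 1 - 3249/38040 = 91.46%


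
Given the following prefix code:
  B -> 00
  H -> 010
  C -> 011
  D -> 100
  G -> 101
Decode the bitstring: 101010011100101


Decoding step by step:
Bits 101 -> G
Bits 010 -> H
Bits 011 -> C
Bits 100 -> D
Bits 101 -> G


Decoded message: GHCDG


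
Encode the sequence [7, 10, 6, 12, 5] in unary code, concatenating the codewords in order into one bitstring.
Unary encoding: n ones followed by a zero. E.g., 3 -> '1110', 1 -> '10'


Encode each number as n ones followed by a terminating 0:
  7 -> 11111110 (8 bits)
  10 -> 11111111110 (11 bits)
  6 -> 1111110 (7 bits)
  12 -> 1111111111110 (13 bits)
  5 -> 111110 (6 bits)
Total length = 8 + 11 + 7 + 13 + 6 = 45 bits.

Unary([7, 10, 6, 12, 5]) = 111111101111111111011111101111111111110111110 (45 bits)


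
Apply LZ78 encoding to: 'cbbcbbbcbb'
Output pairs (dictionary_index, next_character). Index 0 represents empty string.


LZ78 encoding steps:
Dictionary: {0: ''}
Step 1: w='' (idx 0), next='c' -> output (0, 'c'), add 'c' as idx 1
Step 2: w='' (idx 0), next='b' -> output (0, 'b'), add 'b' as idx 2
Step 3: w='b' (idx 2), next='c' -> output (2, 'c'), add 'bc' as idx 3
Step 4: w='b' (idx 2), next='b' -> output (2, 'b'), add 'bb' as idx 4
Step 5: w='bc' (idx 3), next='b' -> output (3, 'b'), add 'bcb' as idx 5
Step 6: w='b' (idx 2), end of input -> output (2, '')


Encoded: [(0, 'c'), (0, 'b'), (2, 'c'), (2, 'b'), (3, 'b'), (2, '')]


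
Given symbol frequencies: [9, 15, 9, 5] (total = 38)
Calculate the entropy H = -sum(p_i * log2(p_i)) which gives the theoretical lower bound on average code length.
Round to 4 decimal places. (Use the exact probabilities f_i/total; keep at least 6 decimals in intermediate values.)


Per-symbol terms -p_i * log2(p_i) with p_i = f_i/38:
  p = 9/38 = 0.236842: log2(p) = -2.078003, -p*log2(p) = 0.492158
  p = 15/38 = 0.394737: log2(p) = -1.341037, -p*log2(p) = 0.529357
  p = 9/38 = 0.236842: log2(p) = -2.078003, -p*log2(p) = 0.492158
  p = 5/38 = 0.131579: log2(p) = -2.925999, -p*log2(p) = 0.385000
H = 0.492158 + 0.529357 + 0.492158 + 0.385000 = 1.898673

H = 1.8987 bits/symbol


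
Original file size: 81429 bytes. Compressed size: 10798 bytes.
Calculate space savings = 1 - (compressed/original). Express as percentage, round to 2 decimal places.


ratio = compressed/original = 10798/81429 = 0.132606
savings = 1 - ratio = 1 - 0.132606 = 0.867394
as a percentage: 0.867394 * 100 = 86.74%

Space savings = 1 - 10798/81429 = 86.74%


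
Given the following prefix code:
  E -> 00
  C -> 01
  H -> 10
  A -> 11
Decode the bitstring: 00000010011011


Decoding step by step:
Bits 00 -> E
Bits 00 -> E
Bits 00 -> E
Bits 10 -> H
Bits 01 -> C
Bits 10 -> H
Bits 11 -> A


Decoded message: EEEHCHA


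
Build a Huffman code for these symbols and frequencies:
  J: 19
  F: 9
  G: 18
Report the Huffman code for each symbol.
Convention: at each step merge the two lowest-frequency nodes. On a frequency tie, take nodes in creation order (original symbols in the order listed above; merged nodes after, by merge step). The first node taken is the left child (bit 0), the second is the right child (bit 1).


Huffman tree construction:
Step 1: Merge F(9) + G(18) = 27
Step 2: Merge J(19) + (F+G)(27) = 46
Read each symbol's code off the tree from the root (left child = 0, right child = 1).

Codes:
  J: 0 (length 1)
  F: 10 (length 2)
  G: 11 (length 2)
Average code length: 73/46 = 1.5870 bits/symbol
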